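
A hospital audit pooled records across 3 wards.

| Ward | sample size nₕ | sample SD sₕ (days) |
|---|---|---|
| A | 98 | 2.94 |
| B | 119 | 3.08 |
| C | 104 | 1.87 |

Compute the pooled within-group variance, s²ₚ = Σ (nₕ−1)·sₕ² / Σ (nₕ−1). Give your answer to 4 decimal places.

Degrees of freedom: 97 + 118 + 103 = 318.
Σ(nₕ−1)sₕ² = 97·8.6436 + 118·9.4864 + 103·3.4969 = 2318.0051.
s²ₚ = 2318.0051 / 318 = 7.289324... → 7.2893.

7.2893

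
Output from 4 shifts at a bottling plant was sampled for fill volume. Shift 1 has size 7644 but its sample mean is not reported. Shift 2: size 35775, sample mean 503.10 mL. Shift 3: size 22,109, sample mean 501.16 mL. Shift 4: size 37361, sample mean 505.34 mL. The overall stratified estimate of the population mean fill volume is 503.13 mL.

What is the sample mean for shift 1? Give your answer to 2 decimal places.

498.17

Σ Nₕx̄ₕ = N·μ, so 7644·x̄_1 = 102889·503.13 − (35775·503.10 + 22109·501.16 + 37361·505.34).
= 51766542.57 − 47958556.68 = 3807985.89.
x̄_1 = 3807985.89 / 7644 = 498.1667... → 498.17.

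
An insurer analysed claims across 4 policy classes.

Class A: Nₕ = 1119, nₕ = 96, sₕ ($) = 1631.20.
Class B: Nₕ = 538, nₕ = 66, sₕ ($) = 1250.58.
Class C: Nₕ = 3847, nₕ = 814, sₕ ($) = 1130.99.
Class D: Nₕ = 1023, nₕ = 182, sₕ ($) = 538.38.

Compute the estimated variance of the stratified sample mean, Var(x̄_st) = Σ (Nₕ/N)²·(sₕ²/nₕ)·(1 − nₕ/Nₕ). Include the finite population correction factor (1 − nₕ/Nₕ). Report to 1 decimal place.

N = 6527. Term for each stratum: Wₕ²sₕ²/nₕ·(1−nₕ/Nₕ).
Var(x̄_st) = 744.7692 + 141.2460 + 430.3883 + 32.1626 = 1348.5661 → 1348.6.

1348.6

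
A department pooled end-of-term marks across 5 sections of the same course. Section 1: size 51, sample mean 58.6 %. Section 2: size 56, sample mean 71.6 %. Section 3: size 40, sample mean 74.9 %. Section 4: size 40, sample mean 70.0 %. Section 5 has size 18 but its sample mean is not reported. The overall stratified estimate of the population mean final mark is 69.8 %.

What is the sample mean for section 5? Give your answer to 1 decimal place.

84.2

Σ Nₕx̄ₕ = N·μ, so 18·x̄_5 = 205·69.8 − (51·58.6 + 56·71.6 + 40·74.9 + 40·70.0).
= 14309 − 12794.2 = 1514.8.
x̄_5 = 1514.8 / 18 = 84.156... → 84.2.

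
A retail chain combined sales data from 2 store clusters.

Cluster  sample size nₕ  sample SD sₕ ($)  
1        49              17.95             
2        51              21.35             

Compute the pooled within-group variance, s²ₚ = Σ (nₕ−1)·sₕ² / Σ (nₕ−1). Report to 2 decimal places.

Degrees of freedom: 48 + 50 = 98.
Σ(nₕ−1)sₕ² = 48·322.2025 + 50·455.8225 = 38256.845.
s²ₚ = 38256.845 / 98 = 390.3760... → 390.38.

390.38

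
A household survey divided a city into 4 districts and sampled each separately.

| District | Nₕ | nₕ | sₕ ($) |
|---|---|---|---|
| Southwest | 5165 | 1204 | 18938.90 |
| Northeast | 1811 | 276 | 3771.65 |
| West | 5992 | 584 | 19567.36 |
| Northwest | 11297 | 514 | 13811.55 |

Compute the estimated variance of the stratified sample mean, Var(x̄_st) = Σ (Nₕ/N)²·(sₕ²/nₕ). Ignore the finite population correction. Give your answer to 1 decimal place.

N = 24265; Wₕ = Nₕ/N.
district Southwest: (5165/24265)²·18938.90²/1204 = 13497.8027
district Northeast: (1811/24265)²·3771.65²/276 = 287.0979
district West: (5992/24265)²·19567.36²/584 = 39979.2499
district Northwest: (11297/24265)²·13811.55²/514 = 80442.8386
Sum = 134206.9891 → 134207.0.

134207.0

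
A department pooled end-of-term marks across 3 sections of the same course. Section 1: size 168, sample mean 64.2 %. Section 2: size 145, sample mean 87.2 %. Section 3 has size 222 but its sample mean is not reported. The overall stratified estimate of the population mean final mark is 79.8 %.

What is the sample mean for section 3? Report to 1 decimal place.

86.8

N = 168 + 145 + 222 = 535.
Overall total = μ·N = 79.8·535 = 42693.
Subtract the known strata: 168·64.2 + 145·87.2 = 23429.6.
Remaining total for section 3: 42693 − 23429.6 = 19263.4.
Divide by its size: 19263.4 / 222 = 86.772... → 86.8.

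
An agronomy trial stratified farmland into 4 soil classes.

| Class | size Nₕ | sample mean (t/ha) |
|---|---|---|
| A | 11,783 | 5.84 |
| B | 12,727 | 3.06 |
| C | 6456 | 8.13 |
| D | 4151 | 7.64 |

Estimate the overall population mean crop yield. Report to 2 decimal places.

5.47

N = 11783 + 12727 + 6456 + 4151 = 35117.
Weight each subgroup mean by Nₕ/N and sum.
Σ Nₕx̄ₕ = 11783·5.84 + 12727·3.06 + 6456·8.13 + 4151·7.64 = 68812.72 + 38944.62 + 52487.28 + 31713.64 = 191958.26.
Divide by N: 191958.26 / 35117 = 5.4662... → 5.47.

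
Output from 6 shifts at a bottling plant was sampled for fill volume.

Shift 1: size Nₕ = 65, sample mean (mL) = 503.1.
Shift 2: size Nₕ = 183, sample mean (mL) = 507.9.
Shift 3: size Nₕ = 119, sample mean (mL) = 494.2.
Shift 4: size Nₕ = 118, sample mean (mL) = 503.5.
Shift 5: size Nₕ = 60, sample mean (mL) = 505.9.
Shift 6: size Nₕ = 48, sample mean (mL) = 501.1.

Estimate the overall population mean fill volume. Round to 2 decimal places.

N = 65 + 183 + 119 + 118 + 60 + 48 = 593.
Overall mean = Σ (Nₕ/N)·x̄ₕ — weight by population share, not a simple average.
Σ Nₕx̄ₕ = 65·503.1 + 183·507.9 + 119·494.2 + 118·503.5 + 60·505.9 + 48·501.1 = 32701.5 + 92945.7 + 58809.8 + 59413 + 30354 + 24052.8 = 298276.8.
Divide by N: 298276.8 / 593 = 502.9963... → 503.00.

503.00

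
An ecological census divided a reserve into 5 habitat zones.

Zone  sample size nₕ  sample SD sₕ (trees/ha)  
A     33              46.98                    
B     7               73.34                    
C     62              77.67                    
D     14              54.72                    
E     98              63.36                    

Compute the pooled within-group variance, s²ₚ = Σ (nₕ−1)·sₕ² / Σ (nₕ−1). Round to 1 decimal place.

A: (33−1)·46.98² = 32·2207.1204 = 70627.8528
B: (7−1)·73.34² = 6·5378.7556 = 32272.5336
C: (62−1)·77.67² = 61·6032.6289 = 367990.3629
D: (14−1)·54.72² = 13·2994.2784 = 38925.6192
E: (98−1)·63.36² = 97·4014.4896 = 389405.4912
Numerator = 899221.8597; denominator = Σ(nₕ−1) = 209.
s²ₚ = 899221.8597/209 = 4302.497... → 4302.5.

4302.5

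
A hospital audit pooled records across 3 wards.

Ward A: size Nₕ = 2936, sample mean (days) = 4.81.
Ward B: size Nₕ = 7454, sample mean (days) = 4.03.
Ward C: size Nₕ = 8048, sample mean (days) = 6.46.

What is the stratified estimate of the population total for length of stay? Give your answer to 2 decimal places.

Population total = Σ Nₕ·x̄ₕ (each stratum's size times its mean).
2936·4.81 + 7454·4.03 + 8048·6.46 = 14122.16 + 30039.62 + 51990.08 = 96151.86.

96151.86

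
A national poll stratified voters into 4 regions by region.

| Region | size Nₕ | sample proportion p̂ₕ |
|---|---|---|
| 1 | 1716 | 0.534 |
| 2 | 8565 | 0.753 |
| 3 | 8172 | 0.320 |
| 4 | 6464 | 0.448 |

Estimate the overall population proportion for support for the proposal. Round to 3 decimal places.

N = 1716 + 8565 + 8172 + 6464 = 24917.
Overall proportion = Σ (Nₕ/N)·p̂ₕ.
Σ Nₕp̂ₕ = 916.344 + 6449.445 + 2615.04 + 2895.872 = 12876.701.
12876.701 / 24917 = 0.51678... → 0.517.

0.517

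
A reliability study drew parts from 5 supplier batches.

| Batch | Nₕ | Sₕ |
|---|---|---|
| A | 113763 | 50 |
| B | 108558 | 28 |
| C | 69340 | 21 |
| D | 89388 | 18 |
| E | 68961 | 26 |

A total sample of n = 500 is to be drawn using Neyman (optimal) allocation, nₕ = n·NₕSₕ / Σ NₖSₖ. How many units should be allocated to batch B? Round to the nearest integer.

Σ NₕSₕ = 113763·50 + 108558·28 + 69340·21 + 89388·18 + 68961·26 = 13585884.
Share for B: 3039624/13585884 = 0.22373.
n_B = 500 × 0.22373 = 111.867... → 112.

112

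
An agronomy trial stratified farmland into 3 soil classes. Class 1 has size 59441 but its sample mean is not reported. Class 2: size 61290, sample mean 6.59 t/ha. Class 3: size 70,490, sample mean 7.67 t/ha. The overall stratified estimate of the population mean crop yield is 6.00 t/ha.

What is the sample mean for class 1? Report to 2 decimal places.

Σ Nₕx̄ₕ = N·μ, so 59441·x̄_1 = 191221·6.00 − (61290·6.59 + 70490·7.67).
= 1147326 − 944559.4 = 202766.6.
x̄_1 = 202766.6 / 59441 = 3.4112... → 3.41.

3.41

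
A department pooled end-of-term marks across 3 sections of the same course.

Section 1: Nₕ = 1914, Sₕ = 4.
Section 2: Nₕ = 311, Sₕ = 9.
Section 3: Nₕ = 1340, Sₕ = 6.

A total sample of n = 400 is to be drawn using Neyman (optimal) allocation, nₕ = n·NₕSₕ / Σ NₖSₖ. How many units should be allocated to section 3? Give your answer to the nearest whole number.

174

1: NₕSₕ = 1914·4 = 7656
2: NₕSₕ = 311·9 = 2799
3: NₕSₕ = 1340·6 = 8040
Σ NₕSₕ = 18495.
n_3 = 400·8040/18495 = 173.885... → 174.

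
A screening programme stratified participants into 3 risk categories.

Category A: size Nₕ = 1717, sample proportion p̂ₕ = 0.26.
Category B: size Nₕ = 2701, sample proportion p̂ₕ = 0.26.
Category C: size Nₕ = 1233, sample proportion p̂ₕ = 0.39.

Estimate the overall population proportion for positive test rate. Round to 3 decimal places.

0.288

N = 1717 + 2701 + 1233 = 5651.
Overall proportion = Σ (Nₕ/N)·p̂ₕ.
Σ Nₕp̂ₕ = 446.42 + 702.26 + 480.87 = 1629.55.
1629.55 / 5651 = 0.28836... → 0.288.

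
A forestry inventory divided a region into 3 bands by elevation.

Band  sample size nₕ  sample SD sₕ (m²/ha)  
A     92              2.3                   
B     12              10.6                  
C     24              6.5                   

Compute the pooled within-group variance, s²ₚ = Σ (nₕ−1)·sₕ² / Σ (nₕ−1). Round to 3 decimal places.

21.513

Degrees of freedom: 91 + 11 + 23 = 125.
Σ(nₕ−1)sₕ² = 91·5.29 + 11·112.36 + 23·42.25 = 2689.1.
s²ₚ = 2689.1 / 125 = 21.5128 → 21.513.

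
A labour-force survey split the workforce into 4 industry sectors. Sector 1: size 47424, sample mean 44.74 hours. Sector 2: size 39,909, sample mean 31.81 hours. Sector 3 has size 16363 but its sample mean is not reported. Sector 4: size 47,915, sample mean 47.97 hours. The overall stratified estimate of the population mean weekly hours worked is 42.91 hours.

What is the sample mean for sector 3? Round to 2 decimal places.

Σ Nₕx̄ₕ = N·μ, so 16363·x̄_3 = 151611·42.91 − (47424·44.74 + 39909·31.81 + 47915·47.97).
= 6505628.01 − 5689737.6 = 815890.41.
x̄_3 = 815890.41 / 16363 = 49.8619... → 49.86.

49.86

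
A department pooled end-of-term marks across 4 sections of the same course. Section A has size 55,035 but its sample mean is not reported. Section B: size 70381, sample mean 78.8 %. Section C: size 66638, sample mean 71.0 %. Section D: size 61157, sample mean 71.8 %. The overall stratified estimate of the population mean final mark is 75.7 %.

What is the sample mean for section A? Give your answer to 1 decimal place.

81.8

Σ Nₕx̄ₕ = N·μ, so 55035·x̄_A = 253211·75.7 − (70381·78.8 + 66638·71.0 + 61157·71.8).
= 19168072.7 − 14668393.4 = 4499679.3.
x̄_A = 4499679.3 / 55035 = 81.760... → 81.8.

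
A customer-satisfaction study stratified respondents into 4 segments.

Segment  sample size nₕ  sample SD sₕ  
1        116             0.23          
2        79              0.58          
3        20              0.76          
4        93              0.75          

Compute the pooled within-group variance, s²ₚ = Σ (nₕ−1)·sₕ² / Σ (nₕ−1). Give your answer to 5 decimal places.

0.31265

1: (116−1)·0.23² = 115·0.0529 = 6.0835
2: (79−1)·0.58² = 78·0.3364 = 26.2392
3: (20−1)·0.76² = 19·0.5776 = 10.9744
4: (93−1)·0.75² = 92·0.5625 = 51.75
Numerator = 95.0471; denominator = Σ(nₕ−1) = 304.
s²ₚ = 95.0471/304 = 0.3126549... → 0.31265.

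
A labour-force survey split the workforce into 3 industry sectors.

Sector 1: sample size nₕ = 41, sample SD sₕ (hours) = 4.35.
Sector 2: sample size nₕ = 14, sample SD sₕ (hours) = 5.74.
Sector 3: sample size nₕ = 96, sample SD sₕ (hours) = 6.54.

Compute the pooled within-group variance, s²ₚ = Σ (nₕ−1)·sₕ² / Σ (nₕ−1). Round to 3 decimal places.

35.463

Degrees of freedom: 40 + 13 + 95 = 148.
Σ(nₕ−1)sₕ² = 40·18.9225 + 13·32.9476 + 95·42.7716 = 5248.5208.
s²ₚ = 5248.5208 / 148 = 35.46298... → 35.463.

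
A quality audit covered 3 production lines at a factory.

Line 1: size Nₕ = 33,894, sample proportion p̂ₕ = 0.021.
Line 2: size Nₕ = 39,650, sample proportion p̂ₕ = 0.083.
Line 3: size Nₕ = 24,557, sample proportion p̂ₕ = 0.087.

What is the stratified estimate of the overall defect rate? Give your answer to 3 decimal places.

0.063

Wₕ = Nₕ/N with N = 98101: 0.3455, 0.4042, 0.2503.
p̂_st = 0.3455·0.021 + 0.4042·0.083 + 0.2503·0.087 ≈ 0.06258... → 0.063.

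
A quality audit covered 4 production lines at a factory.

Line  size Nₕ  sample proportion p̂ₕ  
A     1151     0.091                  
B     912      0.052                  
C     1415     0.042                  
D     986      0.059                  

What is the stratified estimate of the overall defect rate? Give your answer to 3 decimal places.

0.060

N = 1151 + 912 + 1415 + 986 = 4464.
Overall proportion = Σ (Nₕ/N)·p̂ₕ.
Σ Nₕp̂ₕ = 104.741 + 47.424 + 59.43 + 58.174 = 269.769.
269.769 / 4464 = 0.06043... → 0.060.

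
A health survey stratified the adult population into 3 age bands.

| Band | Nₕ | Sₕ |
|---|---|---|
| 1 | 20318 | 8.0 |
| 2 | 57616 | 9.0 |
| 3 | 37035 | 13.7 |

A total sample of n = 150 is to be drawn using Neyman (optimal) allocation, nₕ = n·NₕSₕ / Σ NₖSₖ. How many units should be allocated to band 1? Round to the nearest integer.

Σ NₕSₕ = 20318·8.0 + 57616·9.0 + 37035·13.7 = 1188467.5.
Share for 1: 162544/1188467.5 = 0.13677.
n_1 = 150 × 0.13677 = 20.515... → 21.

21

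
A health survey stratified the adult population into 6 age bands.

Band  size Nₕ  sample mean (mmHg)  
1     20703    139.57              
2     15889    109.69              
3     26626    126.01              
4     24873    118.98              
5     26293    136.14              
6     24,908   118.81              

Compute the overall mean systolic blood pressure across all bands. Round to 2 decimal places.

125.53

x̄_st = (Σ Nₕx̄ₕ) / (Σ Nₕ) = (20703·139.57 + 15889·109.69 + 26626·126.01 + 24873·118.98 + 26293·136.14 + 24908·118.81) / 139292
= 17485762.42 / 139292 = 125.5331... → 125.53.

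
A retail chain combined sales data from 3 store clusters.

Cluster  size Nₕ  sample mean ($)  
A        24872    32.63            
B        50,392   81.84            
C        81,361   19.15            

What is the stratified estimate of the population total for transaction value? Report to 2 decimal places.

6493717.79

Population total = Σ Nₕ·x̄ₕ (each stratum's size times its mean).
24872·32.63 + 50392·81.84 + 81361·19.15 = 811573.36 + 4124081.28 + 1558063.15 = 6493717.79.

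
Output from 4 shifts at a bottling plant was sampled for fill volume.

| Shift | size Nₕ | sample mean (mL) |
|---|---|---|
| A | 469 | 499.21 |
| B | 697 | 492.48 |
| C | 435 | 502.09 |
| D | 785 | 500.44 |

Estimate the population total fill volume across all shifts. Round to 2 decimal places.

1188642.60

Estimate total by summing Nₕ·x̄ₕ over strata.
469·499.21 + 697·492.48 + 435·502.09 + 785·500.44 = 234129.49 + 343258.56 + 218409.15 + 392845.4 = 1188642.60.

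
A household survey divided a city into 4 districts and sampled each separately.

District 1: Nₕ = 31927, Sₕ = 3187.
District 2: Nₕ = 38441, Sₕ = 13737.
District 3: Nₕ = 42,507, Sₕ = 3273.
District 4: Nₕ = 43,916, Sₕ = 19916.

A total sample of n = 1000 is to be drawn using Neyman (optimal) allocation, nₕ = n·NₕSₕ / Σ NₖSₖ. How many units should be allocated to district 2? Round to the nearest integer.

321

Σ NₕSₕ = 31927·3187 + 38441·13737 + 42507·3273 + 43916·19916 = 1643571833.
Share for 2: 528064017/1643571833 = 0.32129.
n_2 = 1000 × 0.32129 = 321.291... → 321.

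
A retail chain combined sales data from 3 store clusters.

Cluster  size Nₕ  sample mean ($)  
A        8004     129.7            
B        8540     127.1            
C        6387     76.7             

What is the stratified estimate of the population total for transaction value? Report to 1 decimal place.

Population total = Σ Nₕ·x̄ₕ (each stratum's size times its mean).
8004·129.7 + 8540·127.1 + 6387·76.7 = 1038118.8 + 1085434 + 489882.9 = 2613435.7.

2613435.7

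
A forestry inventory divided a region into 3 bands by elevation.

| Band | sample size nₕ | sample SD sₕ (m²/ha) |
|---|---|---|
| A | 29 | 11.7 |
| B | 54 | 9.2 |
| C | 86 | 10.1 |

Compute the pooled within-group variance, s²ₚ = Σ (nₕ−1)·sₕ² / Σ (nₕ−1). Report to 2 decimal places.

102.35

A: (29−1)·11.7² = 28·136.89 = 3832.92
B: (54−1)·9.2² = 53·84.64 = 4485.92
C: (86−1)·10.1² = 85·102.01 = 8670.85
Numerator = 16989.69; denominator = Σ(nₕ−1) = 166.
s²ₚ = 16989.69/166 = 102.3475... → 102.35.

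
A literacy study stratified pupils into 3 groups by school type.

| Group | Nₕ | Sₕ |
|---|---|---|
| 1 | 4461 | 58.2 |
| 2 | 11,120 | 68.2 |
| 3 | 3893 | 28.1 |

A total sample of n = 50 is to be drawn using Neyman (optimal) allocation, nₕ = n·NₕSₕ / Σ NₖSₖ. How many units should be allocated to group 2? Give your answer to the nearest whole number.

34

1: NₕSₕ = 4461·58.2 = 259630.2
2: NₕSₕ = 11120·68.2 = 758384
3: NₕSₕ = 3893·28.1 = 109393.3
Σ NₕSₕ = 1127407.5.
n_2 = 50·758384/1127407.5 = 33.634... → 34.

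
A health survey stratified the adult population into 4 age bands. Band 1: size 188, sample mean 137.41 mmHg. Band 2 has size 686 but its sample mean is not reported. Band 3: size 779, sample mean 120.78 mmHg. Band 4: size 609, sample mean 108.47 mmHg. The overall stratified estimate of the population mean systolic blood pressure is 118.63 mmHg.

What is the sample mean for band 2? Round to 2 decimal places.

N = 188 + 686 + 779 + 609 = 2262.
Overall total = μ·N = 118.63·2262 = 268341.06.
Subtract the known strata: 188·137.41 + 779·120.78 + 609·108.47 = 185978.93.
Remaining total for band 2: 268341.06 − 185978.93 = 82362.13.
Divide by its size: 82362.13 / 686 = 120.0614... → 120.06.

120.06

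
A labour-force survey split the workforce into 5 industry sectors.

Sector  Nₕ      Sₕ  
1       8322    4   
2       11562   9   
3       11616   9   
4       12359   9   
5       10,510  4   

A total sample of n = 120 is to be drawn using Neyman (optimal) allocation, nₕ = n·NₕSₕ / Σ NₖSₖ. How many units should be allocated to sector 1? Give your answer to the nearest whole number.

1: NₕSₕ = 8322·4 = 33288
2: NₕSₕ = 11562·9 = 104058
3: NₕSₕ = 11616·9 = 104544
4: NₕSₕ = 12359·9 = 111231
5: NₕSₕ = 10510·4 = 42040
Σ NₕSₕ = 395161.
n_1 = 120·33288/395161 = 10.109... → 10.

10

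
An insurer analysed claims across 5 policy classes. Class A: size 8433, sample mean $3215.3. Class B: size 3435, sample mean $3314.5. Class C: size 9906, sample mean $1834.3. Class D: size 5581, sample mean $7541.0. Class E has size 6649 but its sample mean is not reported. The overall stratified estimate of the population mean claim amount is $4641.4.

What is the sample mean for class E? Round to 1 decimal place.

Σ Nₕx̄ₕ = N·μ, so 6649·x̄_E = 34004·4641.4 − (8433·3215.3 + 3435·3314.5 + 9906·1834.3 + 5581·7541.0).
= 157826165.6 − 98756829.2 = 59069336.4.
x̄_E = 59069336.4 / 6649 = 8883.943... → 8883.9.

8883.9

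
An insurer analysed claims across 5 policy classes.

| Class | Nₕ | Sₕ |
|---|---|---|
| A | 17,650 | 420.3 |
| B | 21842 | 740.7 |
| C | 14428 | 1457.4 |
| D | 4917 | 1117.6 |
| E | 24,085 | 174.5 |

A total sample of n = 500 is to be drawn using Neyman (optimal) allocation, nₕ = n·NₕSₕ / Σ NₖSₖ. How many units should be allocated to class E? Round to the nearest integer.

A: NₕSₕ = 17650·420.3 = 7418295
B: NₕSₕ = 21842·740.7 = 16178369.4
C: NₕSₕ = 14428·1457.4 = 21027367.2
D: NₕSₕ = 4917·1117.6 = 5495239.2
E: NₕSₕ = 24085·174.5 = 4202832.5
Σ NₕSₕ = 54322103.3.
n_E = 500·4202832.5/54322103.3 = 38.684... → 39.

39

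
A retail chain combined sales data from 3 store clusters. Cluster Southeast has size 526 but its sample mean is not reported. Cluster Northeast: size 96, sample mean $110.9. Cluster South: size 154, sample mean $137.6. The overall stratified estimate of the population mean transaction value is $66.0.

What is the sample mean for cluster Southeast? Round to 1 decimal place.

N = 526 + 96 + 154 = 776.
Overall total = μ·N = 66.0·776 = 51216.
Subtract the known strata: 96·110.9 + 154·137.6 = 31836.8.
Remaining total for cluster Southeast: 51216 − 31836.8 = 19379.2.
Divide by its size: 19379.2 / 526 = 36.843... → 36.8.

36.8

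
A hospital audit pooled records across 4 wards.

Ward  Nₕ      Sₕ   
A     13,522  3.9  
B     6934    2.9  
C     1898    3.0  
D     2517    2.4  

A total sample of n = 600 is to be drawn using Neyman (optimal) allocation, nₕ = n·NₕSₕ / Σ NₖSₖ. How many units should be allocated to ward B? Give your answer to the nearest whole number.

Σ NₕSₕ = 13522·3.9 + 6934·2.9 + 1898·3.0 + 2517·2.4 = 84579.2.
Share for B: 20108.6/84579.2 = 0.23775.
n_B = 600 × 0.23775 = 142.649... → 143.

143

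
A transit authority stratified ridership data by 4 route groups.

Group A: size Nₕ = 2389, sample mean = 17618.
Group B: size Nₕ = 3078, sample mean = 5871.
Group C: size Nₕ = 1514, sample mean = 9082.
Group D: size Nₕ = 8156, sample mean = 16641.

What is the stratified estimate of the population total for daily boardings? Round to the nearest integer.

209634484

A: 2389·17618 = 42089402
B: 3078·5871 = 18070938
C: 1514·9082 = 13750148
D: 8156·16641 = 135723996
τ̂ = Σ Nₕx̄ₕ = 209634484.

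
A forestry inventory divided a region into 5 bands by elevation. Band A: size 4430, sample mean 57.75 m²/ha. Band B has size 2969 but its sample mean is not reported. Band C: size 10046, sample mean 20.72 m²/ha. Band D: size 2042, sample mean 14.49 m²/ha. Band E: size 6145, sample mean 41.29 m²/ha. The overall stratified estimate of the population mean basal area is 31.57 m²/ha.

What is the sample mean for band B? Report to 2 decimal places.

20.85

N = 4430 + 2969 + 10046 + 2042 + 6145 = 25632.
Overall total = μ·N = 31.57·25632 = 809202.24.
Subtract the known strata: 4430·57.75 + 10046·20.72 + 2042·14.49 + 6145·41.29 = 747301.25.
Remaining total for band B: 809202.24 − 747301.25 = 61900.99.
Divide by its size: 61900.99 / 2969 = 20.8491... → 20.85.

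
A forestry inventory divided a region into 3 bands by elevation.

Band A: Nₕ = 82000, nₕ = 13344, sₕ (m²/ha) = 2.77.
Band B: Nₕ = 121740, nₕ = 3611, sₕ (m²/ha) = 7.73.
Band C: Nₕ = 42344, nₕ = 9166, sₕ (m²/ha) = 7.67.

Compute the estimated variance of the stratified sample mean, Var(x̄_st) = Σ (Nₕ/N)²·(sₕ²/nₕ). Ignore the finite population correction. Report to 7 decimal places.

N = 246084; Wₕ = Nₕ/N.
band A: (82000/246084)²·2.77²/13344 = 0.0000638461
band B: (121740/246084)²·7.73²/3611 = 0.0040497791
band C: (42344/246084)²·7.67²/9166 = 0.0001900325
Sum = 0.0043036578 → 0.0043037.

0.0043037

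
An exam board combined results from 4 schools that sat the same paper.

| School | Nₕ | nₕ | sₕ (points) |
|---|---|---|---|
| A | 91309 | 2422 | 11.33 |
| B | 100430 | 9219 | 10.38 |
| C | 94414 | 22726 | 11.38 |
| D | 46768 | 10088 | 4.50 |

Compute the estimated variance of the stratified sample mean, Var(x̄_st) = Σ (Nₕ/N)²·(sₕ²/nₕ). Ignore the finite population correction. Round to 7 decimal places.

0.0055483

N = 332921. Term for each stratum: Wₕ²sₕ²/nₕ.
Var(x̄_st) = 0.0039868553 + 0.0010635439 + 0.0004583022 + 0.0000396128 = 0.0055483142 → 0.0055483.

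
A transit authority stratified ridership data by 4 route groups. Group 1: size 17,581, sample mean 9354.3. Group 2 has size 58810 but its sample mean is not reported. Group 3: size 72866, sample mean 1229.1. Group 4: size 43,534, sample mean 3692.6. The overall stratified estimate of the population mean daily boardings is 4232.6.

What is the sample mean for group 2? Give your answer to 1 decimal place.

6822.6

N = 17581 + 58810 + 72866 + 43534 = 192791.
Overall total = μ·N = 4232.6·192791 = 816007186.6.
Subtract the known strata: 17581·9354.3 + 72866·1229.1 + 43534·3692.6 = 414771197.3.
Remaining total for group 2: 816007186.6 − 414771197.3 = 401235989.3.
Divide by its size: 401235989.3 / 58810 = 6822.581... → 6822.6.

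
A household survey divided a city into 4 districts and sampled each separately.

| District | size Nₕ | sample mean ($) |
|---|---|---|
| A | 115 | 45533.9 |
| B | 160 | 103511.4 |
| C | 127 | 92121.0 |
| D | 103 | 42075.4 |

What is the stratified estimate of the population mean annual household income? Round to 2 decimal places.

N = 505; weights Wₕ = Nₕ/N = (0.2277, 0.3168, 0.2515, 0.2040).
x̄_st = Σ Wₕ·x̄ₕ = 0.2277·45533.9 + 0.3168·103511.4 + 0.2515·92121.0 + 0.2040·42075.4 ≈ 74913.5756...
→ 74913.58.

74913.58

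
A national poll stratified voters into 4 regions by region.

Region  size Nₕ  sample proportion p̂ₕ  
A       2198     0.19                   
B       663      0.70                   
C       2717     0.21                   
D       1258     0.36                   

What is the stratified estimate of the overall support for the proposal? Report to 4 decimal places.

0.2787

Wₕ = Nₕ/N with N = 6836: 0.3215, 0.0970, 0.3975, 0.1840.
p̂_st = 0.3215·0.19 + 0.0970·0.70 + 0.3975·0.21 + 0.1840·0.36 ≈ 0.278697... → 0.2787.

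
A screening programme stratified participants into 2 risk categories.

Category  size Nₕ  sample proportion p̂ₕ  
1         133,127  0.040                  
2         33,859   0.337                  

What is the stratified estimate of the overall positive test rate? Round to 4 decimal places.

Wₕ = Nₕ/N with N = 166986: 0.7972, 0.2028.
p̂_st = 0.7972·0.040 + 0.2028·0.337 ≈ 0.100221... → 0.1002.

0.1002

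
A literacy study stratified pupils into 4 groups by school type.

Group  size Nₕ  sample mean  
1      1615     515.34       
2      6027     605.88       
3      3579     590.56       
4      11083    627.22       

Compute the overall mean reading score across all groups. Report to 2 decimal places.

N = 1615 + 6027 + 3579 + 11083 = 22304.
Overall mean = Σ (Nₕ/N)·x̄ₕ — weight by population share, not a simple average.
Σ Nₕx̄ₕ = 1615·515.34 + 6027·605.88 + 3579·590.56 + 11083·627.22 = 832274.1 + 3651638.76 + 2113614.24 + 6951479.26 = 13549006.36.
Divide by N: 13549006.36 / 22304 = 607.4698... → 607.47.

607.47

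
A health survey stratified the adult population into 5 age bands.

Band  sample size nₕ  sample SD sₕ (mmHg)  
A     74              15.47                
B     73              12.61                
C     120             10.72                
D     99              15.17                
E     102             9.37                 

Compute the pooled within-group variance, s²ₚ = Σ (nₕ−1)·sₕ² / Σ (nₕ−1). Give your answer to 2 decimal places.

A: (74−1)·15.47² = 73·239.3209 = 17470.4257
B: (73−1)·12.61² = 72·159.0121 = 11448.8712
C: (120−1)·10.72² = 119·114.9184 = 13675.2896
D: (99−1)·15.17² = 98·230.1289 = 22552.6322
E: (102−1)·9.37² = 101·87.7969 = 8867.4869
Numerator = 74014.7056; denominator = Σ(nₕ−1) = 463.
s²ₚ = 74014.7056/463 = 159.8590... → 159.86.

159.86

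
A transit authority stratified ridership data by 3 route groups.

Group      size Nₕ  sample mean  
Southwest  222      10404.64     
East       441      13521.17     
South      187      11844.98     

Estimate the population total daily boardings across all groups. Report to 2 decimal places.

10487677.31

Southwest: 222·10404.64 = 2309830.08
East: 441·13521.17 = 5962835.97
South: 187·11844.98 = 2215011.26
τ̂ = Σ Nₕx̄ₕ = 10487677.31.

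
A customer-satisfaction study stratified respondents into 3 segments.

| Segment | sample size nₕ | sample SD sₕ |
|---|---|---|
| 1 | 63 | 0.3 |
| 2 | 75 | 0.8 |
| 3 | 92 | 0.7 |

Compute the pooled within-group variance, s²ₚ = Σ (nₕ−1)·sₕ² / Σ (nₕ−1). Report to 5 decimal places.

1: (63−1)·0.3² = 62·0.09 = 5.58
2: (75−1)·0.8² = 74·0.64 = 47.36
3: (92−1)·0.7² = 91·0.49 = 44.59
Numerator = 97.53; denominator = Σ(nₕ−1) = 227.
s²ₚ = 97.53/227 = 0.4296476... → 0.42965.

0.42965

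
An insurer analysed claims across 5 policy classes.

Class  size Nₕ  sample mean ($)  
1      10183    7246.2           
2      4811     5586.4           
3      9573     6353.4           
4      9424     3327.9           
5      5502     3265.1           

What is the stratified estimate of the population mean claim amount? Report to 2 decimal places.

N = 39493; weights Wₕ = Nₕ/N = (0.2578, 0.1218, 0.2424, 0.2386, 0.1393).
x̄_st = Σ Wₕ·x̄ₕ = 0.2578·7246.2 + 0.1218·5586.4 + 0.2424·6353.4 + 0.2386·3327.9 + 0.1393·3265.1 ≈ 5337.9595...
→ 5337.96.

5337.96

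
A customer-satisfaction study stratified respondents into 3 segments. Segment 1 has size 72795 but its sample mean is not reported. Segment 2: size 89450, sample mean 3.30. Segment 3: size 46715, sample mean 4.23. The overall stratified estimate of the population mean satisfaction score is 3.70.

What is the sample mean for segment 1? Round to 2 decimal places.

3.85

Σ Nₕx̄ₕ = N·μ, so 72795·x̄_1 = 208960·3.70 − (89450·3.30 + 46715·4.23).
= 773152 − 492789.45 = 280362.55.
x̄_1 = 280362.55 / 72795 = 3.8514... → 3.85.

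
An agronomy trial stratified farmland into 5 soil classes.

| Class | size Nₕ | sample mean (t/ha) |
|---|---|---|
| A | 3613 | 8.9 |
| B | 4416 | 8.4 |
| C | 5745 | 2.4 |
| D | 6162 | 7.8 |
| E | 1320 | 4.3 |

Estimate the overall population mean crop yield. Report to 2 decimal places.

x̄_st = (Σ Nₕx̄ₕ) / (Σ Nₕ) = (3613·8.9 + 4416·8.4 + 5745·2.4 + 6162·7.8 + 1320·4.3) / 21256
= 136777.7 / 21256 = 6.4348... → 6.43.

6.43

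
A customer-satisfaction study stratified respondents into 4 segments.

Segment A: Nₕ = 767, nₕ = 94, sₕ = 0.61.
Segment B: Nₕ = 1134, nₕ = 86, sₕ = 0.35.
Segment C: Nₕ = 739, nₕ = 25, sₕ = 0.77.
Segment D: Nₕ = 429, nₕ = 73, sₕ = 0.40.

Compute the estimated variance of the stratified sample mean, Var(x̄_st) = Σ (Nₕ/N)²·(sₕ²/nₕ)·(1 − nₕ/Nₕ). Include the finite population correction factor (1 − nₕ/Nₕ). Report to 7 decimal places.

N = 3069; Wₕ = Nₕ/N.
segment A: (767/3069)²·0.61²/94·(1 − 94/767) = 0.0002169444
segment B: (1134/3069)²·0.35²/86·(1 − 86/1134) = 0.0001797290
segment C: (739/3069)²·0.77²/25·(1 − 25/739) = 0.0013285880
segment D: (429/3069)²·0.40²/73·(1 − 73/429) = 0.0000355394
Sum = 0.0017608008 → 0.0017608.

0.0017608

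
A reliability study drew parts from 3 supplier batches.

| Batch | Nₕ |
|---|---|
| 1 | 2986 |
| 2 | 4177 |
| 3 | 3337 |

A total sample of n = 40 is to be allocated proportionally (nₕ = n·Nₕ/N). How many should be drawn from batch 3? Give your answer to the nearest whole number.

Share of batch 3 = 3337/10500 = 0.31781.
Allocate 40 × 0.31781 = 12.712... → 13.

13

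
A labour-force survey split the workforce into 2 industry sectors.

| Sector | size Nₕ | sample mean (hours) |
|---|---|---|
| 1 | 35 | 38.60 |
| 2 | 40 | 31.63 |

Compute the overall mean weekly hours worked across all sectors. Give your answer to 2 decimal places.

x̄_st = (Σ Nₕx̄ₕ) / (Σ Nₕ) = (35·38.60 + 40·31.63) / 75
= 2616.2 / 75 = 34.8827... → 34.88.

34.88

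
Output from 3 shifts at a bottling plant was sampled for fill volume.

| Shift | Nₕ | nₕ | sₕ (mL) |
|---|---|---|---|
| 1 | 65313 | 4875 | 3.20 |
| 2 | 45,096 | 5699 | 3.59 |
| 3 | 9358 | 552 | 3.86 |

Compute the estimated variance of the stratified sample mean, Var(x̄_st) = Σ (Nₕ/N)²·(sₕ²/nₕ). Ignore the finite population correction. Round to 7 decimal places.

0.0011101

N = 119767. Term for each stratum: Wₕ²sₕ²/nₕ.
Var(x̄_st) = 0.0006246694 + 0.0003206210 + 0.0001647886 = 0.0011100791 → 0.0011101.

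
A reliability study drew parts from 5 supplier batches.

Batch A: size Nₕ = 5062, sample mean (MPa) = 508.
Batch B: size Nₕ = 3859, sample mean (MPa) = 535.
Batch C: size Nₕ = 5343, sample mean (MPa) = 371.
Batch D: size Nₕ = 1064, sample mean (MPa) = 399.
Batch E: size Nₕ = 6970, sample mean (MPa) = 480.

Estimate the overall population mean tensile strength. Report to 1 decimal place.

465.9

N = 22298; weights Wₕ = Nₕ/N = (0.2270, 0.1731, 0.2396, 0.0477, 0.3126).
x̄_st = Σ Wₕ·x̄ₕ = 0.2270·508 + 0.1731·535 + 0.2396·371 + 0.0477·399 + 0.3126·480 ≈ 465.892...
→ 465.9.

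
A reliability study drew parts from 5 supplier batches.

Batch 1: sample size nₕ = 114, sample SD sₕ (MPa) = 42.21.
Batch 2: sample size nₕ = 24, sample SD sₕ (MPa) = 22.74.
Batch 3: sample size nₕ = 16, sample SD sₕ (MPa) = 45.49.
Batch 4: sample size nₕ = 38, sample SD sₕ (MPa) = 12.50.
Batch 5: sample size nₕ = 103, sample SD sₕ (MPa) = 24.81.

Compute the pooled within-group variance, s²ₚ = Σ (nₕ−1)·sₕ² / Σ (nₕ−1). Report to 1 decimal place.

1078.7

1: (114−1)·42.21² = 113·1781.6841 = 201330.3033
2: (24−1)·22.74² = 23·517.1076 = 11893.4748
3: (16−1)·45.49² = 15·2069.3401 = 31040.1015
4: (38−1)·12.50² = 37·156.25 = 5781.25
5: (103−1)·24.81² = 102·615.5361 = 62784.6822
Numerator = 312829.8118; denominator = Σ(nₕ−1) = 290.
s²ₚ = 312829.8118/290 = 1078.723... → 1078.7.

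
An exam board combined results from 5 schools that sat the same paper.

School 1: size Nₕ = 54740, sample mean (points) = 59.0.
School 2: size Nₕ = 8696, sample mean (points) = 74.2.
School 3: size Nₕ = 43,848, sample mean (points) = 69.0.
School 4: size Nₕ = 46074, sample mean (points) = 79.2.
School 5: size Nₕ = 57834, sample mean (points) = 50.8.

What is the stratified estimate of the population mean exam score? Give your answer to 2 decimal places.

63.86

N = 54740 + 8696 + 43848 + 46074 + 57834 = 211192.
Overall mean = Σ (Nₕ/N)·x̄ₕ — weight by population share, not a simple average.
Σ Nₕx̄ₕ = 54740·59.0 + 8696·74.2 + 43848·69.0 + 46074·79.2 + 57834·50.8 = 3229660 + 645243.2 + 3025512 + 3649060.8 + 2937967.2 = 13487443.2.
Divide by N: 13487443.2 / 211192 = 63.8634... → 63.86.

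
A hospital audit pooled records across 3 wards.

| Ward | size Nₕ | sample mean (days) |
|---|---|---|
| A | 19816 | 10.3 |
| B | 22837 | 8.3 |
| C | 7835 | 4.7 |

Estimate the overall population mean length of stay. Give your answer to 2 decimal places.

8.53

N = 19816 + 22837 + 7835 = 50488.
The stratified mean weights each stratum mean by its population share Nₕ/N.
Σ Nₕx̄ₕ = 19816·10.3 + 22837·8.3 + 7835·4.7 = 204104.8 + 189547.1 + 36824.5 = 430476.4.
Divide by N: 430476.4 / 50488 = 8.5263... → 8.53.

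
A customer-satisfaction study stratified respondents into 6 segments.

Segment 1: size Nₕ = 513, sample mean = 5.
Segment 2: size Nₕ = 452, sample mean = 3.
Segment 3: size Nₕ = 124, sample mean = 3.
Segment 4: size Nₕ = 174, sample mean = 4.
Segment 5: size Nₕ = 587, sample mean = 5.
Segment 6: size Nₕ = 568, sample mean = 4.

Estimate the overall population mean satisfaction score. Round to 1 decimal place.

N = 513 + 452 + 124 + 174 + 587 + 568 = 2418.
Overall mean = Σ (Nₕ/N)·x̄ₕ — weight by population share, not a simple average.
Σ Nₕx̄ₕ = 513·5 + 452·3 + 124·3 + 174·4 + 587·5 + 568·4 = 2565 + 1356 + 372 + 696 + 2935 + 2272 = 10196.
Divide by N: 10196 / 2418 = 4.217... → 4.2.

4.2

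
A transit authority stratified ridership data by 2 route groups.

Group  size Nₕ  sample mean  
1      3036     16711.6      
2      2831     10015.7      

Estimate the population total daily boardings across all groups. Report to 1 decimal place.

Estimate total by summing Nₕ·x̄ₕ over strata.
3036·16711.6 + 2831·10015.7 = 50736417.6 + 28354446.7 = 79090864.3.

79090864.3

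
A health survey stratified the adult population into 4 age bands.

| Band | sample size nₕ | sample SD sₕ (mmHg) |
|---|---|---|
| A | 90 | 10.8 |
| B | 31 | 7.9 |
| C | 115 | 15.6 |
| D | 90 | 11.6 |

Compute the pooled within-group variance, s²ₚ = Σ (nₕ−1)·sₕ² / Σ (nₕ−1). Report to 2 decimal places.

Degrees of freedom: 89 + 30 + 114 + 89 = 322.
Σ(nₕ−1)sₕ² = 89·116.64 + 30·62.41 + 114·243.36 + 89·134.56 = 51972.14.
s²ₚ = 51972.14 / 322 = 161.4042... → 161.40.

161.40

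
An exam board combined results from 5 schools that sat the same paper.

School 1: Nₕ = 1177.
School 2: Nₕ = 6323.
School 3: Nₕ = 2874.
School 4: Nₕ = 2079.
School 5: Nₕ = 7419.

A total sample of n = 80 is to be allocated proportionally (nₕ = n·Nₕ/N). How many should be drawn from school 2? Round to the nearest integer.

Share of school 2 = 6323/19872 = 0.31819.
Allocate 80 × 0.31819 = 25.455... → 25.

25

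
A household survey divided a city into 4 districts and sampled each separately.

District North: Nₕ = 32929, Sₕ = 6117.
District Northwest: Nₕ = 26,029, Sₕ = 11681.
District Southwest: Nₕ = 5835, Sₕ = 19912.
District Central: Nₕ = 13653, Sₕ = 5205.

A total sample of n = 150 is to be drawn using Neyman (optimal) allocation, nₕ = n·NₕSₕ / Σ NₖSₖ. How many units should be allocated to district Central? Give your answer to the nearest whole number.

15

North: NₕSₕ = 32929·6117 = 201426693
Northwest: NₕSₕ = 26029·11681 = 304044749
Southwest: NₕSₕ = 5835·19912 = 116186520
Central: NₕSₕ = 13653·5205 = 71063865
Σ NₕSₕ = 692721827.
n_Central = 150·71063865/692721827 = 15.388... → 15.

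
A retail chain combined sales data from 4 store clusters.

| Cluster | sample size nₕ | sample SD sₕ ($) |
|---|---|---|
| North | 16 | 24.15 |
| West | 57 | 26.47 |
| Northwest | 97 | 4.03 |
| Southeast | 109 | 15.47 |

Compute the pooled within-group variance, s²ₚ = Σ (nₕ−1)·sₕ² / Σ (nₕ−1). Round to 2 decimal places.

274.15

North: (16−1)·24.15² = 15·583.2225 = 8748.3375
West: (57−1)·26.47² = 56·700.6609 = 39237.0104
Northwest: (97−1)·4.03² = 96·16.2409 = 1559.1264
Southeast: (109−1)·15.47² = 108·239.3209 = 25846.6572
Numerator = 75391.1315; denominator = Σ(nₕ−1) = 275.
s²ₚ = 75391.1315/275 = 274.1496... → 274.15.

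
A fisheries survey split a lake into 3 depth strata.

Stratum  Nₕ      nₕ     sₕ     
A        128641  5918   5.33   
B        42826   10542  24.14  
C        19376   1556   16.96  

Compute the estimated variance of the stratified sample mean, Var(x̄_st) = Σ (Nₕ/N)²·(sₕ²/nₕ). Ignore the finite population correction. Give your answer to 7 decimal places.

0.0068703

N = 190843; Wₕ = Nₕ/N.
stratum A: (128641/190843)²·5.33²/5918 = 0.0021811513
stratum B: (42826/190843)²·24.14²/10542 = 0.0027836465
stratum C: (19376/190843)²·16.96²/1556 = 0.0019055392
Sum = 0.0068703370 → 0.0068703.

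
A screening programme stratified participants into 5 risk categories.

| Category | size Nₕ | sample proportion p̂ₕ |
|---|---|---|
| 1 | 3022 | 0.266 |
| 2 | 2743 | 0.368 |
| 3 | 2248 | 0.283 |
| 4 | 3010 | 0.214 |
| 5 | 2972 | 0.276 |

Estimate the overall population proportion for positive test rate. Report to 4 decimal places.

N = 3022 + 2743 + 2248 + 3010 + 2972 = 13995.
Overall proportion = Σ (Nₕ/N)·p̂ₕ.
Σ Nₕp̂ₕ = 803.852 + 1009.424 + 636.184 + 644.14 + 820.272 = 3913.872.
3913.872 / 13995 = 0.279662... → 0.2797.

0.2797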